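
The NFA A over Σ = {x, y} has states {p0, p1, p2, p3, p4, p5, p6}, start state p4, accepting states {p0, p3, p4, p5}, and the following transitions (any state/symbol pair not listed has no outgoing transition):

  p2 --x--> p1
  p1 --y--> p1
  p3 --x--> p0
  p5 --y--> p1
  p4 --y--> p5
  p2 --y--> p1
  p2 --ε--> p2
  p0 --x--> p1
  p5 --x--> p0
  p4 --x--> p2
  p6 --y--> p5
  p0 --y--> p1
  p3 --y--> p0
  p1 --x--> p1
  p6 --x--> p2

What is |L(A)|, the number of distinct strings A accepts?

3

The useful subgraph on states {p0, p4, p5} is acyclic, so L(A) is finite; the longest accepting path visits 3 useful states, giving maximum string length 2.
Counting accepting paths from p4 by length: 1 of length 0, 1 of length 1, 1 of length 2. Total 3.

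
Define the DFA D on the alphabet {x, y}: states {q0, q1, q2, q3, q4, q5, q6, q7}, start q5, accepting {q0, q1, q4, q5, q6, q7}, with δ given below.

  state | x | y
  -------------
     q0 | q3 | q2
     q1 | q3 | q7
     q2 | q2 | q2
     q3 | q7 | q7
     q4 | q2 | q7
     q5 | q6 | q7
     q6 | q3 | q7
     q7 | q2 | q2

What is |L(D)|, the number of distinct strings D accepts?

The useful subgraph on states {q3, q5, q6, q7} is acyclic, so L(D) is finite; the longest accepting path visits 4 useful states, giving maximum string length 3.
Counting accepting paths from q5 by length: 1 of length 0, 2 of length 1, 1 of length 2, 2 of length 3. Total 6.

6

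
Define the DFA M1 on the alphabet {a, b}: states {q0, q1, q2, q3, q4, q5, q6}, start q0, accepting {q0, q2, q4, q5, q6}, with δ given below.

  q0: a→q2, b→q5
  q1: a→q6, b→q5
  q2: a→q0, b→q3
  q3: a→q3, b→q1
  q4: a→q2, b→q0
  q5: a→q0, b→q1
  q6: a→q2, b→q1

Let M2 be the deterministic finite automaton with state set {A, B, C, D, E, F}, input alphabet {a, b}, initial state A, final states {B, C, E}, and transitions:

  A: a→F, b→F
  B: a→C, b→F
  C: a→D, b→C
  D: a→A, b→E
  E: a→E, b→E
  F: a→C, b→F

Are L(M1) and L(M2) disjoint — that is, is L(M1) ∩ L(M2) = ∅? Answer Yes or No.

The string aa is accepted by both M1 and M2.
Hence L(M1) ∩ L(M2) ≠ ∅.

No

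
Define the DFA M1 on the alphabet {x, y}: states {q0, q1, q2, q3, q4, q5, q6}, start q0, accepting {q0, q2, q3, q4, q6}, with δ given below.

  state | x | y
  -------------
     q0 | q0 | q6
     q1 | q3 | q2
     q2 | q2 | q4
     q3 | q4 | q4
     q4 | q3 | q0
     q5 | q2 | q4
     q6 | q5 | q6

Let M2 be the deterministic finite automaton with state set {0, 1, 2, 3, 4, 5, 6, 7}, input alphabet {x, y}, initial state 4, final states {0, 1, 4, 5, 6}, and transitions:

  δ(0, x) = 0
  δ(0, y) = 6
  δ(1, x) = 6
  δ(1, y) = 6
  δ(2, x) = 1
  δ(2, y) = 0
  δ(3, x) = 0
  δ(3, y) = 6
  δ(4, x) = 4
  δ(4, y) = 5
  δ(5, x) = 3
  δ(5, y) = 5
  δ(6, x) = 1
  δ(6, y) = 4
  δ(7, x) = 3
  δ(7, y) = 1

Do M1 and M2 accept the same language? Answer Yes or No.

Yes

Exploring the product automaton M1 × M2 from the start pair (q0, 4), following both machines on each input symbol, reaches 6 state pairs: (q0, 4), (q6, 5), (q5, 3), (q2, 0), (q4, 6), (q3, 1).
M1 accepts in {q0, q2, q3, q4, q6} and M2 accepts in {0, 1, 4, 5, 6}. In every reachable pair the two components are either both accepting — (q0, 4), (q6, 5), (q2, 0), (q4, 6), (q3, 1) — or both non-accepting, so no string is accepted by exactly one of the machines: L(M1) \ L(M2) and L(M2) \ L(M1) are both empty.
Hence every string is accepted by M1 iff it is accepted by M2, and the two languages coincide.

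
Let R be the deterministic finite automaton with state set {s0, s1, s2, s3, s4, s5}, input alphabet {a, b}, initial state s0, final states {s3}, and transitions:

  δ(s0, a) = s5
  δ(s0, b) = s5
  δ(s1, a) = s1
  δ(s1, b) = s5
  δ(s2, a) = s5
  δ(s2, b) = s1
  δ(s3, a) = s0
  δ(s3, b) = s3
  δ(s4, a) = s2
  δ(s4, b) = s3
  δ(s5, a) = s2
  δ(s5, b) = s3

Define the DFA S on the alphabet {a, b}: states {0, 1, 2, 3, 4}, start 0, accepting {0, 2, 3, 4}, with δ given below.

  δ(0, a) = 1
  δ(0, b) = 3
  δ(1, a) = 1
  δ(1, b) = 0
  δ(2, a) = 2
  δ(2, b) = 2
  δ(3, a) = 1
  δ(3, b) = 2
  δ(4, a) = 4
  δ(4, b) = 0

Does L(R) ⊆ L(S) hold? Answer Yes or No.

Exploring the product automaton R × S from the start pair (s0, 0), following both machines on each input symbol, reaches 15 state pairs: (s0, 0), (s5, 1), (s5, 3), (s2, 1), (s3, 0), (s3, 2), (s1, 0), (s0, 1), (s3, 3), (s0, 2), (s1, 1), (s5, 0), (s5, 2), (s2, 2), (s1, 2).
R accepts in {s3} and S accepts in {0, 2, 3, 4}. The reachable pairs whose R-component is accepting are (s3, 0), (s3, 2), (s3, 3); in each of them the S-component is accepting too, so the product for L(R) \ L(S) (R-component accepting, S-component rejecting) has no reachable accepting pair and the difference is empty.
Hence every string in L(R) is also in L(S).

Yes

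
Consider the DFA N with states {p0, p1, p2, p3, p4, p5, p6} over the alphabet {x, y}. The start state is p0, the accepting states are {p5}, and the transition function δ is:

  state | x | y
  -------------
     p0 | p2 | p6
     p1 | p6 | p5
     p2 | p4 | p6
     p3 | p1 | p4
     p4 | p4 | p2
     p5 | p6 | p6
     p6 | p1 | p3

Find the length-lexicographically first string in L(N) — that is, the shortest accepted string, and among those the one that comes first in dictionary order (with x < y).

A breadth-first search from p0 reaches an accepting state first via the path p0 → p6 → p1 → p5 on input yxy.
No string of length < 3 is accepted (BFS exhausts all shorter strings without reaching an accepting state), and yxy is the lexicographically least accepting string of length 3.

yxy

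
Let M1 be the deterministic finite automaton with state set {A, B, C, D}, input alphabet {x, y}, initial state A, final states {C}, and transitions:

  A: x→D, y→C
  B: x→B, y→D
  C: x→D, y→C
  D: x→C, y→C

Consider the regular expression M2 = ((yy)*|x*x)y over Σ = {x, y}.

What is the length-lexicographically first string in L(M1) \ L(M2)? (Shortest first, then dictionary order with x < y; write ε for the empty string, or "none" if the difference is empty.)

xx

The string xx is accepted by M1 but not by M2.
No shorter string lies in the difference, and xx is the lexicographically first length-2 string in L(M1) \ L(M2).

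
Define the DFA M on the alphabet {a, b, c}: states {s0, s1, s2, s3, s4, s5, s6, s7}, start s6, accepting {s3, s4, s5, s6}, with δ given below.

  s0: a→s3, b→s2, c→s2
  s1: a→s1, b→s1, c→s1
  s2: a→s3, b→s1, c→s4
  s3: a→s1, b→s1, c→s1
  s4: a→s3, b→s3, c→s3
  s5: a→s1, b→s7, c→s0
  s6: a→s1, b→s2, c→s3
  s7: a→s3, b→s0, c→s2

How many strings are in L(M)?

The useful subgraph on states {s2, s3, s4, s6} is acyclic, so L(M) is finite; the longest accepting path visits 4 useful states, giving maximum string length 3.
Counting accepting paths from s6 by length: 1 of length 0, 1 of length 1, 2 of length 2, 3 of length 3. Total 7.

7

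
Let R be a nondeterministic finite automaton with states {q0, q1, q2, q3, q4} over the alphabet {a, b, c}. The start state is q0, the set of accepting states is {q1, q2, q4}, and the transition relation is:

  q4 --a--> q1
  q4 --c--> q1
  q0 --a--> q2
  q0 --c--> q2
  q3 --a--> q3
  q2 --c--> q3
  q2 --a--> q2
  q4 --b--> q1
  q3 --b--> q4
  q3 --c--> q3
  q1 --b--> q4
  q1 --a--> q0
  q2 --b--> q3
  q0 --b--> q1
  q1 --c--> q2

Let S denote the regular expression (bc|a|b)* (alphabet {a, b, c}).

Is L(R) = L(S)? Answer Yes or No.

No

The string c is accepted by R but rejected by S.
So L(R) ≠ L(S).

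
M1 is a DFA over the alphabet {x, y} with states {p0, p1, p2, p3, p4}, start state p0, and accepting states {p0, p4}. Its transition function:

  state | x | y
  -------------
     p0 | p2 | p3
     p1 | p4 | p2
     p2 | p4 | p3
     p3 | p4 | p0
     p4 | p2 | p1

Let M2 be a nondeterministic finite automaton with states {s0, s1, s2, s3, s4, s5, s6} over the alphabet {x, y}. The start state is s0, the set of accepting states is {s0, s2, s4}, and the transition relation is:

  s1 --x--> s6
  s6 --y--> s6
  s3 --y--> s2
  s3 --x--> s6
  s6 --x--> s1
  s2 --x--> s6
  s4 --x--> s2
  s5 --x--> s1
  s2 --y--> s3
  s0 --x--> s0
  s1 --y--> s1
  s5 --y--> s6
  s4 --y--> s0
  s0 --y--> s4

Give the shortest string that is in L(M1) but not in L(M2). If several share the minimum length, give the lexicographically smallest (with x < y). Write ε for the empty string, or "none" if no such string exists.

The string yxxx is accepted by M1 but not by M2.
No shorter string lies in the difference, and yxxx is the lexicographically first length-4 string in L(M1) \ L(M2).

yxxx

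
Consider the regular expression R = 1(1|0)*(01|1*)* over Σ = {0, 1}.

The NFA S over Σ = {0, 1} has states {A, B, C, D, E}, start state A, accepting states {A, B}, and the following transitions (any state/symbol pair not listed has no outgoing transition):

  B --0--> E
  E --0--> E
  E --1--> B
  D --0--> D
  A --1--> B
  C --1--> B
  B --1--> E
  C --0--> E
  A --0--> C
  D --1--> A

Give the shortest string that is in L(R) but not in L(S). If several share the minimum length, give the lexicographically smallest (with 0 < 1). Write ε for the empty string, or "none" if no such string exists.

The string 10 is accepted by R but not by S.
No shorter string lies in the difference, and 10 is the lexicographically first length-2 string in L(R) \ L(S).

10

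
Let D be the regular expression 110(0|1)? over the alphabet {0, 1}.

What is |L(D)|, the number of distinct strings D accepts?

3

The expression has no Kleene star, so L(D) is finite. Expanding the alternatives gives {110, 1100, 1101}.
That is 1 of length 3, 2 of length 4: 3 strings in all.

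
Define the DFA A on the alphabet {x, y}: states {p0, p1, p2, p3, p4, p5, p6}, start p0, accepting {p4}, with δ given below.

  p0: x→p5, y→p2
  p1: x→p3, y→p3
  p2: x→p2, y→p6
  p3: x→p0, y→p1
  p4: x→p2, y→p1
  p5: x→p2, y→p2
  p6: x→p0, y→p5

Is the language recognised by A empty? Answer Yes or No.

Yes

The states reachable from the start state are {p0, p2, p5, p6}.
None of the accepting states {p4} is reachable, so no string is accepted and L(A) = ∅.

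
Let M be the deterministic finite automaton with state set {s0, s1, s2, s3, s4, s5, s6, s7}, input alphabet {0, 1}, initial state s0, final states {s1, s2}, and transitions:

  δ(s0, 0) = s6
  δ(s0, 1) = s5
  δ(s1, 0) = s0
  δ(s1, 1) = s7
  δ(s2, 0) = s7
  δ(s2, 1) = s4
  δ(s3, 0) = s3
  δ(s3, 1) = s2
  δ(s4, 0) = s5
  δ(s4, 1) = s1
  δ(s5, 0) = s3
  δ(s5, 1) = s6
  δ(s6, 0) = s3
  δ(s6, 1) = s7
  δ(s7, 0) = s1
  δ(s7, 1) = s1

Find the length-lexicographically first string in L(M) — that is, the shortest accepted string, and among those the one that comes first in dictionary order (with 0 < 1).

001

A breadth-first search from s0 reaches an accepting state first via the path s0 → s6 → s3 → s2 on input 001.
No string of length < 3 is accepted (BFS exhausts all shorter strings without reaching an accepting state), and 001 is the lexicographically least accepting string of length 3.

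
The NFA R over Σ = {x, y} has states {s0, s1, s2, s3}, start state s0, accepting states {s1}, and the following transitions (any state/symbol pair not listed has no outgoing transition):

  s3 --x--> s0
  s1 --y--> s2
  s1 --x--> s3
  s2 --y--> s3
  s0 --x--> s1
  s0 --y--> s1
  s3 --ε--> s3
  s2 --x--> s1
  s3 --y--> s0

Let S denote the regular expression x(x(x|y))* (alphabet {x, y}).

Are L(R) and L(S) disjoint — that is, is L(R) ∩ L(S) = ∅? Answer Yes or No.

The string x is accepted by both R and S.
Hence L(R) ∩ L(S) ≠ ∅.

No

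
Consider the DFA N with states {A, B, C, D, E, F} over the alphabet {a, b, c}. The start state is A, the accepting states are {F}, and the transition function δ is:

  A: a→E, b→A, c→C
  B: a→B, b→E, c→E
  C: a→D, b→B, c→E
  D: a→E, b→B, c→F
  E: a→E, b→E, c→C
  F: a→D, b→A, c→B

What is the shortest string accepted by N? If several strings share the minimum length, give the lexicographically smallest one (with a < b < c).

cac

A breadth-first search from A reaches an accepting state first via the path A → C → D → F on input cac.
No string of length < 3 is accepted (BFS exhausts all shorter strings without reaching an accepting state), and cac is the lexicographically least accepting string of length 3.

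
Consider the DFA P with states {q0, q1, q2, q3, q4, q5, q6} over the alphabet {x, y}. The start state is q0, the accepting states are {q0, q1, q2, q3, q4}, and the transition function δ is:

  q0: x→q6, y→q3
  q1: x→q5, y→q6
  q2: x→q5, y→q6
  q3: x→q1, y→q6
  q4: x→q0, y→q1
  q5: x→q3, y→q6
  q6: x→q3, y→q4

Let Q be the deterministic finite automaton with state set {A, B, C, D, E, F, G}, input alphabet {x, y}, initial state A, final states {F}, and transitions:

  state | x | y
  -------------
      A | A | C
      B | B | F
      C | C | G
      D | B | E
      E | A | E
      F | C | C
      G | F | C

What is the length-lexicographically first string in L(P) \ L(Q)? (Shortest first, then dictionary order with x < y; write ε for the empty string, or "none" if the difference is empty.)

The empty string ε is accepted by P but not by Q.
Since ε is the unique shortest string, it is the required witness.

ε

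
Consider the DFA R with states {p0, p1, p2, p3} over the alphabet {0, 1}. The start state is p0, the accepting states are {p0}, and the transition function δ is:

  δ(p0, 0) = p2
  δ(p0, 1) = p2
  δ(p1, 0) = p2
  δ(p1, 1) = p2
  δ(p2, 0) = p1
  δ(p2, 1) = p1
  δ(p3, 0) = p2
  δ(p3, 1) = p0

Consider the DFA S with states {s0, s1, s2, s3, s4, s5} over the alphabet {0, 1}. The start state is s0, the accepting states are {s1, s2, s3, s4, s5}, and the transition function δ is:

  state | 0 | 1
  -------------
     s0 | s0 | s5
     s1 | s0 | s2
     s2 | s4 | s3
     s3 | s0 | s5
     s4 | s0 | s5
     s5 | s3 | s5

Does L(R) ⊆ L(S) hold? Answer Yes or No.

The empty string ε is in L(R) but not in L(S).
So L(R) ⊄ L(S).

No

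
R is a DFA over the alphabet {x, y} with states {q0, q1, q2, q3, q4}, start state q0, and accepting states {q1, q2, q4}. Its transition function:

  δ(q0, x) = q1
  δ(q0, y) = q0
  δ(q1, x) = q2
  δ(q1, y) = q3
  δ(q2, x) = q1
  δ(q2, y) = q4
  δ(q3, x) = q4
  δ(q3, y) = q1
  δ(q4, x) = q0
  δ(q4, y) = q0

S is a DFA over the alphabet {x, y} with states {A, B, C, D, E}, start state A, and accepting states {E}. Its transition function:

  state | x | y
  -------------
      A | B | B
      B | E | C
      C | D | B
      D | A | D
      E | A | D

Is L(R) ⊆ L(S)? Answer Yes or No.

The string x is in L(R) but not in L(S).
So L(R) ⊄ L(S).

No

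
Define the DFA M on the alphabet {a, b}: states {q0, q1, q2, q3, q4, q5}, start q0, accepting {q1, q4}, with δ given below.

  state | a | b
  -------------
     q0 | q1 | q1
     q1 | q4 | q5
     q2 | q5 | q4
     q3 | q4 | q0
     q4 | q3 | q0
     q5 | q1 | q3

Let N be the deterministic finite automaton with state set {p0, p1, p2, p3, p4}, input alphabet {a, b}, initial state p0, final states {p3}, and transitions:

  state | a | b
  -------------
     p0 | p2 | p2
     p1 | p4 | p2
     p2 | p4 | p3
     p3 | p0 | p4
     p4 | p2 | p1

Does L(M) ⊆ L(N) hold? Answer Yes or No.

No

The string a is in L(M) but not in L(N).
So L(M) ⊄ L(N).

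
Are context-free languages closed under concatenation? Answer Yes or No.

Yes

Take grammars for L₁ and L₂ with disjoint nonterminals and start symbols S₁, S₂; adding a new start symbol with S → S₁S₂ gives a context-free grammar for L₁L₂.
So the context-free languages are closed under concatenation.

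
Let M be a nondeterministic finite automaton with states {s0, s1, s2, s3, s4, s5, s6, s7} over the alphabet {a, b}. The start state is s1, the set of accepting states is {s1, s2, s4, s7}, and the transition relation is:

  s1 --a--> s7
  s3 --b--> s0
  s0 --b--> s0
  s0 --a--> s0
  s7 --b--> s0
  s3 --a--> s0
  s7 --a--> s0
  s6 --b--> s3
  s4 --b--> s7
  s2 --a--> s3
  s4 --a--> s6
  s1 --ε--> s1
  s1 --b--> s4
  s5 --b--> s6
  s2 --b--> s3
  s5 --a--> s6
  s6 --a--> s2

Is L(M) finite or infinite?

finite

The useful states (reachable from s1 and able to reach an accepting state) are {s1, s2, s4, s6, s7}.
Restricted to these states the transition graph has no cycle, so every accepting path has bounded length and L is finite.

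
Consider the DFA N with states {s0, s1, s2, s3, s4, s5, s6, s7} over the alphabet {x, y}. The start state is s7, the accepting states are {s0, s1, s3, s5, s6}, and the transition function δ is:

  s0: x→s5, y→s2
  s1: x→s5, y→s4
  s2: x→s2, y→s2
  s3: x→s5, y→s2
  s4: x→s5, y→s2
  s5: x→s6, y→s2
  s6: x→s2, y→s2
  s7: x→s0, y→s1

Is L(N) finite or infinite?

finite

The useful states (reachable from s7 and able to reach an accepting state) are {s0, s1, s4, s5, s6, s7}.
Restricted to these states the transition graph has no cycle, so every accepting path has bounded length and L is finite.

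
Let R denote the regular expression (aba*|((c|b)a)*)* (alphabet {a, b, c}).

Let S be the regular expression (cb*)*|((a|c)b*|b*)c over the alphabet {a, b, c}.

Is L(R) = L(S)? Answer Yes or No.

No

The string ab is accepted by R but rejected by S.
So L(R) ≠ L(S).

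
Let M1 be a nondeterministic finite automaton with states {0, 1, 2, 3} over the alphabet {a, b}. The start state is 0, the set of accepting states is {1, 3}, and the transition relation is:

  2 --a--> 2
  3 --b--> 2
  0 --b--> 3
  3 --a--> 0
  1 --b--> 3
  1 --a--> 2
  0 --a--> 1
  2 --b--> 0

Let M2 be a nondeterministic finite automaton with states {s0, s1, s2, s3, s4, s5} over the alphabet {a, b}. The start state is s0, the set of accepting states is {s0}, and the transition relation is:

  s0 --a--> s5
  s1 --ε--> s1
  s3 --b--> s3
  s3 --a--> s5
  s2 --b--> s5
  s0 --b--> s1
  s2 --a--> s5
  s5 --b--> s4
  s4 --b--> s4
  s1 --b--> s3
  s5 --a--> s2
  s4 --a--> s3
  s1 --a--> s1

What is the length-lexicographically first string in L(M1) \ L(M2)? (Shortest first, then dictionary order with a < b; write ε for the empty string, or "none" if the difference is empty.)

a

The string a is accepted by M1 but not by M2.
No shorter string lies in the difference, and a is the lexicographically first length-1 string in L(M1) \ L(M2).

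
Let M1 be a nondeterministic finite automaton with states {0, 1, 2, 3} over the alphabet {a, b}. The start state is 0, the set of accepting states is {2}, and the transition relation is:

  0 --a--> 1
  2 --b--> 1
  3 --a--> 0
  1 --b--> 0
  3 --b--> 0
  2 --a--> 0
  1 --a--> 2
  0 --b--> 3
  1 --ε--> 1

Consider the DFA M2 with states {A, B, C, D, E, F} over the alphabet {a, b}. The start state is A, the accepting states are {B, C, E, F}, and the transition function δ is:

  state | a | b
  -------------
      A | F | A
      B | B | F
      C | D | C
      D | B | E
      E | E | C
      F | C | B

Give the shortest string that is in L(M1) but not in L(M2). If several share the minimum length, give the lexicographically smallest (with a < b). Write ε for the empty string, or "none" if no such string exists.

aaba

The string aaba is accepted by M1 but not by M2.
No shorter string lies in the difference, and aaba is the lexicographically first length-4 string in L(M1) \ L(M2).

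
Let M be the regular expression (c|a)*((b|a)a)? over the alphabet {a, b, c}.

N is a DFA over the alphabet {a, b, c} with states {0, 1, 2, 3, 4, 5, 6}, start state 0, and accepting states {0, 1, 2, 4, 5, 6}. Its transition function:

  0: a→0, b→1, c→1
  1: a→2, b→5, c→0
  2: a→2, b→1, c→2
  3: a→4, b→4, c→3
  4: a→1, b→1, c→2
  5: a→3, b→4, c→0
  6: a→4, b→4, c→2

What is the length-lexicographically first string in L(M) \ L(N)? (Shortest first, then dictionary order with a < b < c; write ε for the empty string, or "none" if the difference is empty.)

The string cba is accepted by M but not by N.
No shorter string lies in the difference, and cba is the lexicographically first length-3 string in L(M) \ L(N).

cba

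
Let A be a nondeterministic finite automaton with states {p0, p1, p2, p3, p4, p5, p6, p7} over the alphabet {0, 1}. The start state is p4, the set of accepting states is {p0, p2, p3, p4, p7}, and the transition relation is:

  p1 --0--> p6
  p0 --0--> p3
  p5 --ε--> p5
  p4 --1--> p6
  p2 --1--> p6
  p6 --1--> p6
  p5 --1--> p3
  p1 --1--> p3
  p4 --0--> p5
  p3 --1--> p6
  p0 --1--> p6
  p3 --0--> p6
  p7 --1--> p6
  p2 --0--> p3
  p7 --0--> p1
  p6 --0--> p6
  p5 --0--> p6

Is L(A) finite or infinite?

finite

The useful states (reachable from p4 and able to reach an accepting state) are {p3, p4, p5}.
Restricted to these states the transition graph has no cycle, so every accepting path has bounded length and L is finite.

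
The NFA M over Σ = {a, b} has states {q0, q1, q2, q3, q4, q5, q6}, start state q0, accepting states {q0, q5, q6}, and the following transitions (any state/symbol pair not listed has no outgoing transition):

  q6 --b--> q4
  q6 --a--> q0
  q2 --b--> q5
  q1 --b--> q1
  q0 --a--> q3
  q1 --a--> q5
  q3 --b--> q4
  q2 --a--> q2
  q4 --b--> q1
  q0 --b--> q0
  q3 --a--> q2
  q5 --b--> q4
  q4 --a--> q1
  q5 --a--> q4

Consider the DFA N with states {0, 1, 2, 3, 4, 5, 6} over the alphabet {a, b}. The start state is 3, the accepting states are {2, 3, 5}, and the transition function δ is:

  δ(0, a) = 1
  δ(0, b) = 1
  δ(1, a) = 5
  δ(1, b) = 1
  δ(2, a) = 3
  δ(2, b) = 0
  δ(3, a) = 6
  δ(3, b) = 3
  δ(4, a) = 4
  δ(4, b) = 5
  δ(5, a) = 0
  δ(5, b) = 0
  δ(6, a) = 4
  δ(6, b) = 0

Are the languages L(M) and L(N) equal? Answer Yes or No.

Exploring the product automaton M × N from the start pair (q0, 3), following both machines on each input symbol, reaches 6 state pairs: (q0, 3), (q3, 6), (q2, 4), (q4, 0), (q5, 5), (q1, 1).
M accepts in {q0, q5, q6} and N accepts in {2, 3, 5}. In every reachable pair the two components are either both accepting — (q0, 3), (q5, 5) — or both non-accepting, so no string is accepted by exactly one of the machines: L(M) \ L(N) and L(N) \ L(M) are both empty.
Hence every string is accepted by M iff it is accepted by N, and the two languages coincide.

Yes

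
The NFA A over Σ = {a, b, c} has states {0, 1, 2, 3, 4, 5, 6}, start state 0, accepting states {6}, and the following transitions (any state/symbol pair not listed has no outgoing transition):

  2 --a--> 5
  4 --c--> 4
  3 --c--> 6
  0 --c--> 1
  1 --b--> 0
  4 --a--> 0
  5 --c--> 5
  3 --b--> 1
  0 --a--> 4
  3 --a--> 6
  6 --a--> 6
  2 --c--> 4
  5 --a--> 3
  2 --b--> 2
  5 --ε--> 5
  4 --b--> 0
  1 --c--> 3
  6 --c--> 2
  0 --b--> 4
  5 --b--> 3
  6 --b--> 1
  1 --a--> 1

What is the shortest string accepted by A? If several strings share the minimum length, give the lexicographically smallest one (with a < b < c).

A breadth-first search from 0 reaches an accepting state first via the path 0 → 1 → 3 → 6 on input cca.
No string of length < 3 is accepted (BFS exhausts all shorter strings without reaching an accepting state), and cca is the lexicographically least accepting string of length 3.

cca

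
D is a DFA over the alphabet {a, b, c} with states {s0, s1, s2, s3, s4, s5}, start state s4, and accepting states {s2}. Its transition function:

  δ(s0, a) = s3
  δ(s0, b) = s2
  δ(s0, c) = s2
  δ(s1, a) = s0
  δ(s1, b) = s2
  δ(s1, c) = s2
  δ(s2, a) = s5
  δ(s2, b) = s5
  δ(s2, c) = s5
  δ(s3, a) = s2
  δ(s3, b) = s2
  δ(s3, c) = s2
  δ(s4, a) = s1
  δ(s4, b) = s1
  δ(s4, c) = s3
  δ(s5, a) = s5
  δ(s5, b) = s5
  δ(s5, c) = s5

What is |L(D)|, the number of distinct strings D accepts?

The useful subgraph on states {s0, s1, s2, s3, s4} is acyclic, so L(D) is finite; the longest accepting path visits 5 useful states, giving maximum string length 4.
Counting accepting paths from s4 by length: 7 of length 2, 4 of length 3, 6 of length 4. Total 17.

17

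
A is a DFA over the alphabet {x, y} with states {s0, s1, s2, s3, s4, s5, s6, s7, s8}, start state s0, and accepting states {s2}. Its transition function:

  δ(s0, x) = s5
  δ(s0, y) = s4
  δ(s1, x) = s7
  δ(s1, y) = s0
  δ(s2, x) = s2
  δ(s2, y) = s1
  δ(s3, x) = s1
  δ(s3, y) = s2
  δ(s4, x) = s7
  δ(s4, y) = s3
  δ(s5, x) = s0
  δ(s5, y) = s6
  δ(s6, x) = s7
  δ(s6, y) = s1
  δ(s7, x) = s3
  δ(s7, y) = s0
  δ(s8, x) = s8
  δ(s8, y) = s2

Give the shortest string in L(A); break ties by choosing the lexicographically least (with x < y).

A breadth-first search from s0 reaches an accepting state first via the path s0 → s4 → s3 → s2 on input yyy.
No string of length < 3 is accepted (BFS exhausts all shorter strings without reaching an accepting state), and yyy is the lexicographically least accepting string of length 3.

yyy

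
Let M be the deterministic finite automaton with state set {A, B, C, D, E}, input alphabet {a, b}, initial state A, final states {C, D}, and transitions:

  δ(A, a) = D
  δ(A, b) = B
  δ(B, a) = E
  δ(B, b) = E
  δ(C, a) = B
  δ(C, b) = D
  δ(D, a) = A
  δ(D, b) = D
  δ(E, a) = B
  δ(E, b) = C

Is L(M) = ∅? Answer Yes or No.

No

The string a is accepted: the run A → D ends in the accepting state D.
Since at least one string is accepted, L(M) is not empty.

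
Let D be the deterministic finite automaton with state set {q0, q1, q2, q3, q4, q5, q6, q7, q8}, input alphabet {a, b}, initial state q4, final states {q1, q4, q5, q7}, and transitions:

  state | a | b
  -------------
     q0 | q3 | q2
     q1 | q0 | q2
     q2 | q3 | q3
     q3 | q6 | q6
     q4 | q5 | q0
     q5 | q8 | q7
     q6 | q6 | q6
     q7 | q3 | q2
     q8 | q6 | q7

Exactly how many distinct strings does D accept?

4

The useful subgraph on states {q4, q5, q7, q8} is acyclic, so L(D) is finite; the longest accepting path visits 4 useful states, giving maximum string length 3.
Counting accepting paths from q4 by length: 1 of length 0, 1 of length 1, 1 of length 2, 1 of length 3. Total 4.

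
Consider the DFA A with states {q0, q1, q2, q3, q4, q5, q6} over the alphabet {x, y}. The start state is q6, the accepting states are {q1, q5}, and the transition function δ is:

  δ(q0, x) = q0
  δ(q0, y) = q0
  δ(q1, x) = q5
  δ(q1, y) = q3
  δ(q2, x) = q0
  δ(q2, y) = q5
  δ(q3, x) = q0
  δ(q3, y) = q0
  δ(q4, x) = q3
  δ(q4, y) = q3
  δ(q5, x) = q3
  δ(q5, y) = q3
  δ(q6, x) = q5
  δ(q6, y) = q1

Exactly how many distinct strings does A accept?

The useful subgraph on states {q1, q5, q6} is acyclic, so L(A) is finite; the longest accepting path visits 3 useful states, giving maximum string length 2.
Counting accepting paths from q6 by length: 2 of length 1, 1 of length 2. Total 3.

3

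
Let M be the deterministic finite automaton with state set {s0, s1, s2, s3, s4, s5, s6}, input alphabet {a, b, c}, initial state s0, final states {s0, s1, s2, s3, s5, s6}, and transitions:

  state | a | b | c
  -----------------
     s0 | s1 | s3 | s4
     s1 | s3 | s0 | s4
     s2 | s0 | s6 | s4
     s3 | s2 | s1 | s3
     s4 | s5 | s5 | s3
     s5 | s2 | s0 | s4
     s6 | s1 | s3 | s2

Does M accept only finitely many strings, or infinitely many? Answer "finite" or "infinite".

State s0 is reachable from the start and can reach an accepting state, and it lies on the cycle s0 → s1 → s0.
Traversing that cycle any number of times yields accepted strings of unbounded length, so the language is infinite.

infinite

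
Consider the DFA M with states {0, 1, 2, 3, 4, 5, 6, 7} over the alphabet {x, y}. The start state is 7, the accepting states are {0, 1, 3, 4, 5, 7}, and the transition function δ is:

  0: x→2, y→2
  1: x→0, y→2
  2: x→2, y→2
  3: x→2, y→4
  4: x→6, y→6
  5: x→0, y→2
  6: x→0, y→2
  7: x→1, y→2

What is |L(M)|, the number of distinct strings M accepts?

3

The useful subgraph on states {0, 1, 7} is acyclic, so L(M) is finite; the longest accepting path visits 3 useful states, giving maximum string length 2.
Counting accepting paths from 7 by length: 1 of length 0, 1 of length 1, 1 of length 2. Total 3.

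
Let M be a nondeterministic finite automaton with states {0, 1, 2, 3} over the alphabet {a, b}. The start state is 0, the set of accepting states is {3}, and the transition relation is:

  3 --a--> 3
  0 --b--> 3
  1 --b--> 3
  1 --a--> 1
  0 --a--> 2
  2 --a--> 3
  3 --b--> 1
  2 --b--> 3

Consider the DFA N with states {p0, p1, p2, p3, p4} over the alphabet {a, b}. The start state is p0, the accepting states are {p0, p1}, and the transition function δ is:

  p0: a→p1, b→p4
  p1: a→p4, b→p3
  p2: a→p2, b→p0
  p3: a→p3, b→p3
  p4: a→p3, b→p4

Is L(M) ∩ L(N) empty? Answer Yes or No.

Yes

Exploring the product automaton M × N from the start pair (0, p0), following both machines on each input symbol, reaches 6 state pairs: (0, p0), (2, p1), (3, p4), (3, p3), (1, p4), (1, p3).
M accepts in {3} and N accepts in {p0, p1}; no reachable pair has both components accepting, so no string drives both machines to acceptance simultaneously and L(M) ∩ L(N) = ∅.
So no string is accepted by both, and the intersection is empty.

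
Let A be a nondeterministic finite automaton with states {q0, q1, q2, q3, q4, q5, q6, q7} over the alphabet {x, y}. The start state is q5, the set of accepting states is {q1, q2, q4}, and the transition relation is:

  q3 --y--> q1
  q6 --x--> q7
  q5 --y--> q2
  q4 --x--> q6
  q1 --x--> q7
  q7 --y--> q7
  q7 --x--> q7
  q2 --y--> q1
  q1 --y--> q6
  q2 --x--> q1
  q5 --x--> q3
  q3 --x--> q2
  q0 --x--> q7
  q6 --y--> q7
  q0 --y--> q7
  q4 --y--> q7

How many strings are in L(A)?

The useful subgraph on states {q1, q2, q3, q5} is acyclic, so L(A) is finite; the longest accepting path visits 4 useful states, giving maximum string length 3.
Counting accepting paths from q5 by length: 1 of length 1, 4 of length 2, 2 of length 3. Total 7.

7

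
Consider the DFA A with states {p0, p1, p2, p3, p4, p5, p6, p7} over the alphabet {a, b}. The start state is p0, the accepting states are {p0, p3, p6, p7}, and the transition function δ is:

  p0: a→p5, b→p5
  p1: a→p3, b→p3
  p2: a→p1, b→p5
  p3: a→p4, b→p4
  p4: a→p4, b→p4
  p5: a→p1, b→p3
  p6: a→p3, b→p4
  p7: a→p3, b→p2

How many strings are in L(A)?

7

The useful subgraph on states {p0, p1, p3, p5} is acyclic, so L(A) is finite; the longest accepting path visits 4 useful states, giving maximum string length 3.
Counting accepting paths from p0 by length: 1 of length 0, 2 of length 2, 4 of length 3. Total 7.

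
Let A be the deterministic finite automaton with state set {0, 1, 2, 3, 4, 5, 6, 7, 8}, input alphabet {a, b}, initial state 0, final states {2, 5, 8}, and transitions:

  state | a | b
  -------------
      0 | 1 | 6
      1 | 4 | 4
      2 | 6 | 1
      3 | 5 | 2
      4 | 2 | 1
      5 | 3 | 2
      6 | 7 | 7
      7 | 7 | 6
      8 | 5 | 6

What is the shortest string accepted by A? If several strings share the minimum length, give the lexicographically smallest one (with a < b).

aaa

A breadth-first search from 0 reaches an accepting state first via the path 0 → 1 → 4 → 2 on input aaa.
No string of length < 3 is accepted (BFS exhausts all shorter strings without reaching an accepting state), and aaa is the lexicographically least accepting string of length 3.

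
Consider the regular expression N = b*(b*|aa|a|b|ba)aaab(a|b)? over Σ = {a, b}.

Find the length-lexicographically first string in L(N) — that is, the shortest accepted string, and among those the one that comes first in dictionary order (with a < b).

By inspection of the expression, no string of length less than 4 matches, and aaab is the lexicographically first match of length 4.

aaab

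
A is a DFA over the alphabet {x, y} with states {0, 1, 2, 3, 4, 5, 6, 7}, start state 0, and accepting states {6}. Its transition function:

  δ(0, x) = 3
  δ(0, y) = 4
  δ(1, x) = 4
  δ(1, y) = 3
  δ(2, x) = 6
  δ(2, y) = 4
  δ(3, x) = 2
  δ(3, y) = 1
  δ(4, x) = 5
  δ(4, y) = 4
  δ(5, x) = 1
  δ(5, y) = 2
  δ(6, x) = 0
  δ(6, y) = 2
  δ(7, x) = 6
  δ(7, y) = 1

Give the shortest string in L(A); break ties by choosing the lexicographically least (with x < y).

xxx

A breadth-first search from 0 reaches an accepting state first via the path 0 → 3 → 2 → 6 on input xxx.
No string of length < 3 is accepted (BFS exhausts all shorter strings without reaching an accepting state), and xxx is the lexicographically least accepting string of length 3.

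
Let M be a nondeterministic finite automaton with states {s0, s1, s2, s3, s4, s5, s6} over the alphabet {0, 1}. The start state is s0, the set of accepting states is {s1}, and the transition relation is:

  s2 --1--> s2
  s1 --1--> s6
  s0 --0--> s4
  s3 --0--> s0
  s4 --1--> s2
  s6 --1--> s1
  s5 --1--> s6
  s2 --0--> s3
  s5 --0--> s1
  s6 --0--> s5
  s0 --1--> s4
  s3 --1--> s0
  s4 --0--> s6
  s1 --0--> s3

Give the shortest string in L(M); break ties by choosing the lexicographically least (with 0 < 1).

A breadth-first search from s0 reaches an accepting state first via the path s0 → s4 → s6 → s1 on input 001.
No string of length < 3 is accepted (BFS exhausts all shorter strings without reaching an accepting state), and 001 is the lexicographically least accepting string of length 3.

001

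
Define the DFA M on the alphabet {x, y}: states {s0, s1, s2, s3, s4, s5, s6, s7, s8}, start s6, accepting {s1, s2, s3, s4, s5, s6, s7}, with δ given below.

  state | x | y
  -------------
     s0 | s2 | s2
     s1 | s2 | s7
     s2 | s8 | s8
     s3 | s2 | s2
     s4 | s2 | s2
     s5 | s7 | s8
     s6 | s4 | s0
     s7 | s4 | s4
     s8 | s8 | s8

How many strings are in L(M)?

6

The useful subgraph on states {s0, s2, s4, s6} is acyclic, so L(M) is finite; the longest accepting path visits 3 useful states, giving maximum string length 2.
Counting accepting paths from s6 by length: 1 of length 0, 1 of length 1, 4 of length 2. Total 6.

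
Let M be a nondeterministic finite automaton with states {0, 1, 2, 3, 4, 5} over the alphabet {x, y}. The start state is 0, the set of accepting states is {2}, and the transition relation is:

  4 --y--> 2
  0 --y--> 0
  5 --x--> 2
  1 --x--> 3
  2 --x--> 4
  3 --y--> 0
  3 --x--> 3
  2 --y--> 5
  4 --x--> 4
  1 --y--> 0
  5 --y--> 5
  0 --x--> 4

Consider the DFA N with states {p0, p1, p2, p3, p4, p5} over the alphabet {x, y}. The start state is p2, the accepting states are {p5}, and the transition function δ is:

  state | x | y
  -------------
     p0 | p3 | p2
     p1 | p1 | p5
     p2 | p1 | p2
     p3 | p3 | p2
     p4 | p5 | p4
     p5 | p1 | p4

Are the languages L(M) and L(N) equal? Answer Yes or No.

Exploring the product automaton M × N from the start pair (0, p2), following both machines on each input symbol, reaches 4 state pairs: (0, p2), (4, p1), (2, p5), (5, p4).
M accepts in {2} and N accepts in {p5}. In every reachable pair the two components are either both accepting — (2, p5) — or both non-accepting, so no string is accepted by exactly one of the machines: L(M) \ L(N) and L(N) \ L(M) are both empty.
Hence every string is accepted by M iff it is accepted by N, and the two languages coincide.

Yes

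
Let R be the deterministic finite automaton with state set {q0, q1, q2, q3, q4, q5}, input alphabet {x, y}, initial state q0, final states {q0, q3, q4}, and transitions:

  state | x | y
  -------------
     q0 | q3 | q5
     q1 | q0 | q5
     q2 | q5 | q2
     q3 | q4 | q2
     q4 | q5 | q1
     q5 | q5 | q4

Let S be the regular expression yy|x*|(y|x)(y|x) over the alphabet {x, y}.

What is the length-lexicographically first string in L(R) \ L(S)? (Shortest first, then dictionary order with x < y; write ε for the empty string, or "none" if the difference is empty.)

yxy

The string yxy is accepted by R but not by S.
No shorter string lies in the difference, and yxy is the lexicographically first length-3 string in L(R) \ L(S).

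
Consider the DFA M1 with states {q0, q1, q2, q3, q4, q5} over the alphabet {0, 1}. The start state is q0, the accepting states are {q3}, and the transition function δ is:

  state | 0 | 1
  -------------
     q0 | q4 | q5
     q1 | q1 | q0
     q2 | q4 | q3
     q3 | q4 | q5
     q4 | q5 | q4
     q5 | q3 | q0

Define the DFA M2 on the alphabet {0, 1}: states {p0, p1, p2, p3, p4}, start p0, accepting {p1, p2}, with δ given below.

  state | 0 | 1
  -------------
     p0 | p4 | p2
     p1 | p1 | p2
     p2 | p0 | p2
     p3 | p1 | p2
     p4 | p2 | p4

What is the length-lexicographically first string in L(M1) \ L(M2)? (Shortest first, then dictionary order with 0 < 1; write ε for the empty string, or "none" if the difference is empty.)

The string 10 is accepted by M1 but not by M2.
No shorter string lies in the difference, and 10 is the lexicographically first length-2 string in L(M1) \ L(M2).

10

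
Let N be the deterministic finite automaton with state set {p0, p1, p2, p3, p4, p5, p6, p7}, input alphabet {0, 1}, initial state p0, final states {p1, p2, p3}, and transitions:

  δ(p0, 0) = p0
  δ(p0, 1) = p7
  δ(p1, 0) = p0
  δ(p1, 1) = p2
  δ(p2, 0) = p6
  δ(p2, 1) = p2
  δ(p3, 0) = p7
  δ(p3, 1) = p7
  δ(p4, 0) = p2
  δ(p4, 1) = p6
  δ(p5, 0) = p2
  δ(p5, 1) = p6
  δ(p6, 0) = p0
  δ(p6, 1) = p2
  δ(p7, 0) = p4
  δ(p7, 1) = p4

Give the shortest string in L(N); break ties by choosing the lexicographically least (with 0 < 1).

100

A breadth-first search from p0 reaches an accepting state first via the path p0 → p7 → p4 → p2 on input 100.
No string of length < 3 is accepted (BFS exhausts all shorter strings without reaching an accepting state), and 100 is the lexicographically least accepting string of length 3.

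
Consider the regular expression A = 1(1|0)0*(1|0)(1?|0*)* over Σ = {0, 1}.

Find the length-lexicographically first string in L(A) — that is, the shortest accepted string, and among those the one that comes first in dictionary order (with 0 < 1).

By inspection of the expression, no string of length less than 3 matches, and 100 is the lexicographically first match of length 3.

100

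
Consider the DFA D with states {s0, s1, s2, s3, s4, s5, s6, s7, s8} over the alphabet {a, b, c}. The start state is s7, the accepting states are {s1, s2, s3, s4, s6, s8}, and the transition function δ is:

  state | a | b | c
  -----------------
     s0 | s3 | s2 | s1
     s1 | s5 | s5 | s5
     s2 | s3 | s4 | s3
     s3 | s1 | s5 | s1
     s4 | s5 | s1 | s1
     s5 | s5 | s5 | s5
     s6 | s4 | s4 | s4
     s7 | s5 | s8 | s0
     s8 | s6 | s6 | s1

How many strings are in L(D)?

36

The useful subgraph on states {s0, s1, s2, s3, s4, s6, s7, s8} is acyclic, so L(D) is finite; the longest accepting path visits 5 useful states, giving maximum string length 4.
Counting accepting paths from s7 by length: 1 of length 1, 6 of length 2, 11 of length 3, 18 of length 4. Total 36.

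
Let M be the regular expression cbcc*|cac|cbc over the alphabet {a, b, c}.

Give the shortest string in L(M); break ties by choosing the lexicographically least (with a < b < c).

By inspection of the expression, no string of length less than 3 matches, and cac is the lexicographically first match of length 3.

cac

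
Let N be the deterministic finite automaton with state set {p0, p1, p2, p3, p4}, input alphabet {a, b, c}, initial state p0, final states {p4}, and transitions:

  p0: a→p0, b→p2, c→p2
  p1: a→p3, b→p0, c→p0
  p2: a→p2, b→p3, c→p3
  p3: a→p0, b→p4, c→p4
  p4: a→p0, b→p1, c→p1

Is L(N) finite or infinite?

infinite

State p0 is reachable from the start and can reach an accepting state, and it lies on the cycle p0 → p0.
Traversing that cycle any number of times yields accepted strings of unbounded length, so the language is infinite.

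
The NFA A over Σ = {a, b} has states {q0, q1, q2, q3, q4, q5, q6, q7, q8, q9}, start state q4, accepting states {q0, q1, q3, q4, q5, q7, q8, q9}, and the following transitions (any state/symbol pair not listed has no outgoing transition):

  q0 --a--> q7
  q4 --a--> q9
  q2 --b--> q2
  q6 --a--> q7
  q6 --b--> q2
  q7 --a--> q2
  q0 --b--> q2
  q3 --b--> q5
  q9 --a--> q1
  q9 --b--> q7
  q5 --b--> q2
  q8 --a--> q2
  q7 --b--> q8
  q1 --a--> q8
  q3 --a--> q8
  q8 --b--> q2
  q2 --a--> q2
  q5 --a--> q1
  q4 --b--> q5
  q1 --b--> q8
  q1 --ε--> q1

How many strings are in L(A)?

The useful subgraph on states {q1, q4, q5, q7, q8, q9} is acyclic, so L(A) is finite; the longest accepting path visits 4 useful states, giving maximum string length 3.
Counting accepting paths from q4 by length: 1 of length 0, 2 of length 1, 3 of length 2, 5 of length 3. Total 11.

11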